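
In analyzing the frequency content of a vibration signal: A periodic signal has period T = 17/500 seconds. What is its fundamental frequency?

The fundamental frequency is the reciprocal of the period.
f = 1/T = 1/(17/500) = 500/17 Hz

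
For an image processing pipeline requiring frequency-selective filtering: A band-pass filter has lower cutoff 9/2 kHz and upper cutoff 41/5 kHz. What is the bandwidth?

Bandwidth = f_high - f_low
= 41/5 kHz - 9/2 kHz = 37/10 kHz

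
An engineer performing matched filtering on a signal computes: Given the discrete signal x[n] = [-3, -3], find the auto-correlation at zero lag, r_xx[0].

The auto-correlation at zero lag r_xx[0] equals the signal energy.
r_xx[0] = sum of x[n]^2 = (-3)^2 + (-3)^2
= 9 + 9 = 18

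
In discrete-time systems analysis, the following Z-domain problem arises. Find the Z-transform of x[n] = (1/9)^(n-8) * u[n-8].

Time-shifting property: if X(z) = Z{x[n]}, then Z{x[n-d]} = z^(-d) * X(z)
X(z) = z/(z - 1/9) for x[n] = (1/9)^n * u[n]
Z{x[n-8]} = z^(-8) * z/(z - 1/9) = z^(-7)/(z - 1/9)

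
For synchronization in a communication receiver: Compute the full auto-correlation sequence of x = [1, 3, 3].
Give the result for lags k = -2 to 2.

r_xx[k] = sum_m x[m]*x[m+k], indexed from 0, for k = -2 to 2:
  r_xx[-2] = x[2]*x[0] = 3
  r_xx[-1] = x[1]*x[0] + x[2]*x[1] = 12
  r_xx[0] = x[0]*x[0] + x[1]*x[1] + x[2]*x[2] = 19
  r_xx[1] = x[0]*x[1] + x[1]*x[2] = 12
  r_xx[2] = x[0]*x[2] = 3
r_xx = [3, 12, 19, 12, 3]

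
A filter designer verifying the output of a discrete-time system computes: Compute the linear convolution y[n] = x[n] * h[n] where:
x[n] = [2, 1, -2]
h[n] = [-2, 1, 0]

y[n] = sum_k x[k]*h[n-k]. Output length = len(x) + len(h) - 1 = 3 + 3 - 1 = 5.
y[0] = 2*-2 = -4
y[1] = 1*-2 + 2*1 = 0
y[2] = -2*-2 + 1*1 + 2*0 = 5
y[3] = -2*1 + 1*0 = -2
y[4] = -2*0 = 0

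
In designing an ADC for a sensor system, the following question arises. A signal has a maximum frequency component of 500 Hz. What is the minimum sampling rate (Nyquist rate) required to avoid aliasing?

By the Nyquist-Shannon sampling theorem,
the minimum sampling rate (Nyquist rate) must be at least 2 * f_max.
Nyquist rate = 2 * 500 Hz = 1000 Hz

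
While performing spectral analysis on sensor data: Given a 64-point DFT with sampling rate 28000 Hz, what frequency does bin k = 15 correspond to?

The frequency of DFT bin k is: f_k = k * f_s / N
f_15 = 15 * 28000 / 64 = 13125/2 Hz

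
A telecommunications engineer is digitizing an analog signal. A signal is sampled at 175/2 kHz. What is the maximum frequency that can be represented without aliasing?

The maximum frequency that can be represented without aliasing
is the Nyquist frequency: f_max = f_s / 2 = 175/2 kHz / 2 = 175/4 kHz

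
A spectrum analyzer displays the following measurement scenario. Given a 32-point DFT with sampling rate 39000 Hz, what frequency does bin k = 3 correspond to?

The frequency of DFT bin k is: f_k = k * f_s / N
f_3 = 3 * 39000 / 32 = 14625/4 Hz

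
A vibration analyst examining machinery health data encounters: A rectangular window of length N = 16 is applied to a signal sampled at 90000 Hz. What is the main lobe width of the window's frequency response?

For a rectangular window of length N,
the main lobe width in frequency is 2*f_s/N.
= 2*90000/16 = 11250 Hz
This determines the minimum frequency separation for resolving two sinusoids.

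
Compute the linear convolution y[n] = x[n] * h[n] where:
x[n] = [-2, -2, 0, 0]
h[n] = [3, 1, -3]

y[n] = sum_k x[k]*h[n-k]. Output length = len(x) + len(h) - 1 = 4 + 3 - 1 = 6.
y[0] = -2*3 = -6
y[1] = -2*3 + -2*1 = -8
y[2] = 0*3 + -2*1 + -2*-3 = 4
y[3] = 0*3 + 0*1 + -2*-3 = 6
y[4] = 0*1 + 0*-3 = 0
y[5] = 0*-3 = 0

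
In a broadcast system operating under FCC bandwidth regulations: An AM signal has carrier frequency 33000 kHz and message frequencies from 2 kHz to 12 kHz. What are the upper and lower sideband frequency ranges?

Upper sideband (USB) = fc + [fm_low, fm_high] = 33000 + [2, 12] = [33002, 33012] kHz
Lower sideband (LSB) = fc - [fm_high, fm_low] = 33000 - [12, 2] = [32988, 32998] kHz
Total occupied spectrum: 32988 kHz to 33012 kHz (plus carrier at 33000 kHz)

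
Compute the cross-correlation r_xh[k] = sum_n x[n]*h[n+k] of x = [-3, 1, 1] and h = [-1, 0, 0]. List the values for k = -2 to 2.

Both sequences indexed from 0 and zero outside their support.
Lags with overlap: k = -2 to 2.
  r_xh[-2] = x[2]*h[0] = -1
  r_xh[-1] = x[1]*h[0] + x[2]*h[1] = -1
  r_xh[0] = x[0]*h[0] + x[1]*h[1] + x[2]*h[2] = 3
  r_xh[1] = x[0]*h[1] + x[1]*h[2] = 0
  r_xh[2] = x[0]*h[2] = 0
r_xh = [-1, -1, 3, 0, 0] (for k = -2, ..., 2)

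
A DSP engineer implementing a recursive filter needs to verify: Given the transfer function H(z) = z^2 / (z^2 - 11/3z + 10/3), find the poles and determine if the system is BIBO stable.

Poles are roots of the denominator: z^2 - 11/3z + 10/3 = 0.
Quadratic formula: z = [-(-11/3) +/- sqrt((-11/3)^2 - 4*(10/3))] / 2
Discriminant = 121/9 - 40/3 = 1/9; sqrt = 1/3.
z = (11/3 +/- 1/3) / 2 => z = 2 or z = 5/3.
|p1| = 2, |p2| = 5/3.
For BIBO stability, all poles must lie inside the unit circle (|p| < 1).
System is UNSTABLE since at least one |p| >= 1.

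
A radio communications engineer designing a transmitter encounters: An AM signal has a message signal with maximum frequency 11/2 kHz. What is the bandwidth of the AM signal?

In AM (double-sideband), the bandwidth is twice the message frequency.
BW = 2 * f_m = 2 * 11/2 kHz = 11 kHz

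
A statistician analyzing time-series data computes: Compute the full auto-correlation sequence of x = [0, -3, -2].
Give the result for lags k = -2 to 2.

r_xx[k] = sum_m x[m]*x[m+k], indexed from 0, for k = -2 to 2:
  r_xx[-2] = x[2]*x[0] = 0
  r_xx[-1] = x[1]*x[0] + x[2]*x[1] = 6
  r_xx[0] = x[0]*x[0] + x[1]*x[1] + x[2]*x[2] = 13
  r_xx[1] = x[0]*x[1] + x[1]*x[2] = 6
  r_xx[2] = x[0]*x[2] = 0
r_xx = [0, 6, 13, 6, 0]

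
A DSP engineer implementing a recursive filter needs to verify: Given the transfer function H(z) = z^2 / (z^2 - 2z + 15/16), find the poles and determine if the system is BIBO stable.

Poles are roots of the denominator: z^2 - 2z + 15/16 = 0.
Quadratic formula: z = [-(-2) +/- sqrt((-2)^2 - 4*(15/16))] / 2
Discriminant = 4 - 15/4 = 1/4; sqrt = 1/2.
z = (2 +/- 1/2) / 2 => z = 5/4 or z = 3/4.
|p1| = 5/4, |p2| = 3/4.
For BIBO stability, all poles must lie inside the unit circle (|p| < 1).
System is UNSTABLE since at least one |p| >= 1.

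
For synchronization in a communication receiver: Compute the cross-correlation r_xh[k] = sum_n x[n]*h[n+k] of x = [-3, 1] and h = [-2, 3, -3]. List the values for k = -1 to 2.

Both sequences indexed from 0 and zero outside their support.
Lags with overlap: k = -1 to 2.
  r_xh[-1] = x[1]*h[0] = -2
  r_xh[0] = x[0]*h[0] + x[1]*h[1] = 9
  r_xh[1] = x[0]*h[1] + x[1]*h[2] = -12
  r_xh[2] = x[0]*h[2] = 9
r_xh = [-2, 9, -12, 9] (for k = -1, ..., 2)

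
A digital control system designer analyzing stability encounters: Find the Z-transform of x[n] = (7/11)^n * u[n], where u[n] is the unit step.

The Z-transform of a^n * u[n] is z/(z-a) for |z| > |a|.
Here a = 7/11, so X(z) = z/(z - (7/11)) = 11z/(11z - 7)
ROC: |z| > 7/11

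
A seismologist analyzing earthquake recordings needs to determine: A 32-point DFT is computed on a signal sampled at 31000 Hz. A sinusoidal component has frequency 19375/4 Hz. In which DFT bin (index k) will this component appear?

DFT frequency resolution = f_s/N = 31000/32 = 3875/4 Hz
Bin index k = f_signal / resolution = 19375/4 / 3875/4 = 5
The signal frequency 19375/4 Hz falls in DFT bin k = 5.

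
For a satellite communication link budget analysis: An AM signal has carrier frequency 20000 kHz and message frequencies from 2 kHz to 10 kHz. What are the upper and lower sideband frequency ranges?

Upper sideband (USB) = fc + [fm_low, fm_high] = 20000 + [2, 10] = [20002, 20010] kHz
Lower sideband (LSB) = fc - [fm_high, fm_low] = 20000 - [10, 2] = [19990, 19998] kHz
Total occupied spectrum: 19990 kHz to 20010 kHz (plus carrier at 20000 kHz)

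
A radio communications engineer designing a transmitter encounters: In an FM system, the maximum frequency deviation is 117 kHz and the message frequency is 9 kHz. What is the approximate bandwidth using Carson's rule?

Carson's rule: BW = 2*(delta_f + f_m)
= 2*(117 + 9) kHz = 252 kHz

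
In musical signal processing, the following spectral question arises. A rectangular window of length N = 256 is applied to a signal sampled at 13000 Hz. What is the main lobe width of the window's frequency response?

For a rectangular window of length N,
the main lobe width in frequency is 2*f_s/N.
= 2*13000/256 = 1625/16 Hz
This determines the minimum frequency separation for resolving two sinusoids.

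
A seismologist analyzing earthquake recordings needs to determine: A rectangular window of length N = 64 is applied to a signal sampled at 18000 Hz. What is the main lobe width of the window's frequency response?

For a rectangular window of length N,
the main lobe width in frequency is 2*f_s/N.
= 2*18000/64 = 1125/2 Hz
This determines the minimum frequency separation for resolving two sinusoids.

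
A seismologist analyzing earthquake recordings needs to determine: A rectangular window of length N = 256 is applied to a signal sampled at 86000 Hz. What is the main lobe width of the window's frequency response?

For a rectangular window of length N,
the main lobe width in frequency is 2*f_s/N.
= 2*86000/256 = 5375/8 Hz
This determines the minimum frequency separation for resolving two sinusoids.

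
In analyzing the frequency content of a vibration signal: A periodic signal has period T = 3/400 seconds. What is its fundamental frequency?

The fundamental frequency is the reciprocal of the period.
f = 1/T = 1/(3/400) = 400/3 Hz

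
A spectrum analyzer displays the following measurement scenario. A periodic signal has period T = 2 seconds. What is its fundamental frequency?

The fundamental frequency is the reciprocal of the period.
f = 1/T = 1/(2) = 1/2 Hz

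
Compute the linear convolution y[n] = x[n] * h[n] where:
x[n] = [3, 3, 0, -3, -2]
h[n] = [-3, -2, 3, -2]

y[n] = sum_k x[k]*h[n-k]. Output length = len(x) + len(h) - 1 = 5 + 4 - 1 = 8.
y[0] = 3*-3 = -9
y[1] = 3*-3 + 3*-2 = -15
y[2] = 0*-3 + 3*-2 + 3*3 = 3
y[3] = -3*-3 + 0*-2 + 3*3 + 3*-2 = 12
y[4] = -2*-3 + -3*-2 + 0*3 + 3*-2 = 6
y[5] = -2*-2 + -3*3 + 0*-2 = -5
y[6] = -2*3 + -3*-2 = 0
y[7] = -2*-2 = 4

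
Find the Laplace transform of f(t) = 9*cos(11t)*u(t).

Standard pair: cos(wt)*u(t) <-> s/(s^2+w^2)
With w = 11: L{9*cos(11t)*u(t)} = 9s/(s^2+121)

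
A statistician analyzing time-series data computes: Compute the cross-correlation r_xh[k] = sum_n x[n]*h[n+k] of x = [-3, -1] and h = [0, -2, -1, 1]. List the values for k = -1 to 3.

Both sequences indexed from 0 and zero outside their support.
Lags with overlap: k = -1 to 3.
  r_xh[-1] = x[1]*h[0] = 0
  r_xh[0] = x[0]*h[0] + x[1]*h[1] = 2
  r_xh[1] = x[0]*h[1] + x[1]*h[2] = 7
  r_xh[2] = x[0]*h[2] + x[1]*h[3] = 2
  r_xh[3] = x[0]*h[3] = -3
r_xh = [0, 2, 7, 2, -3] (for k = -1, ..., 3)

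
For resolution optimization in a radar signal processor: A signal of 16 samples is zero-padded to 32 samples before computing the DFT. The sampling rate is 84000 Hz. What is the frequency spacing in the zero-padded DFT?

Original DFT: N = 16, resolution = f_s/N = 84000/16 = 5250 Hz
Zero-padded DFT: N = 32, resolution = f_s/N = 84000/32 = 2625 Hz
Zero-padding interpolates the spectrum (finer frequency grid)
but does NOT improve the true spectral resolution (ability to resolve close frequencies).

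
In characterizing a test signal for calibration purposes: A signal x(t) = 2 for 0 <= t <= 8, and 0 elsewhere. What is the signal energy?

Energy = integral of |x(t)|^2 dt over the signal duration
= 2^2 * 8 = 4 * 8 = 32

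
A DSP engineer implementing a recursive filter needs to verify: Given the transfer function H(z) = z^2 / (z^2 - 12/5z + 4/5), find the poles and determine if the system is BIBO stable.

Poles are roots of the denominator: z^2 - 12/5z + 4/5 = 0.
Quadratic formula: z = [-(-12/5) +/- sqrt((-12/5)^2 - 4*(4/5))] / 2
Discriminant = 144/25 - 16/5 = 64/25; sqrt = 8/5.
z = (12/5 +/- 8/5) / 2 => z = 2 or z = 2/5.
|p1| = 2, |p2| = 2/5.
For BIBO stability, all poles must lie inside the unit circle (|p| < 1).
System is UNSTABLE since at least one |p| >= 1.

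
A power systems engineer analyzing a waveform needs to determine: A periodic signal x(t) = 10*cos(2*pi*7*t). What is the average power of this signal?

Average power of A*cos(wt) is A^2/2.
P = 10^2 / 2 = 100/2 = 50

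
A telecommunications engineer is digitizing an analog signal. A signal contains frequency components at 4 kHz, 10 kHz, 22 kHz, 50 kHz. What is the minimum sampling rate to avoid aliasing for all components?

The highest frequency component is f_max = 50 kHz.
Nyquist rate = 2 * f_max = 2 * 50 kHz = 100 kHz.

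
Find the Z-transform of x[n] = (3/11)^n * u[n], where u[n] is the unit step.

The Z-transform of a^n * u[n] is z/(z-a) for |z| > |a|.
Here a = 3/11, so X(z) = z/(z - (3/11)) = 11z/(11z - 3)
ROC: |z| > 3/11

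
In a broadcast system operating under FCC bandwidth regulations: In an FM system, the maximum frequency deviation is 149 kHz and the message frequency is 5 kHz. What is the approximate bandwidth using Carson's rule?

Carson's rule: BW = 2*(delta_f + f_m)
= 2*(149 + 5) kHz = 308 kHz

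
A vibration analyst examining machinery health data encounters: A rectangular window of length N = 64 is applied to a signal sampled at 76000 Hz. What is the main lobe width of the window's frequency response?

For a rectangular window of length N,
the main lobe width in frequency is 2*f_s/N.
= 2*76000/64 = 2375 Hz
This determines the minimum frequency separation for resolving two sinusoids.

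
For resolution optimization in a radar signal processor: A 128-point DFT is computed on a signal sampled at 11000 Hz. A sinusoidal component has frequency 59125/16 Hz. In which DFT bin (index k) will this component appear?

DFT frequency resolution = f_s/N = 11000/128 = 1375/16 Hz
Bin index k = f_signal / resolution = 59125/16 / 1375/16 = 43
The signal frequency 59125/16 Hz falls in DFT bin k = 43.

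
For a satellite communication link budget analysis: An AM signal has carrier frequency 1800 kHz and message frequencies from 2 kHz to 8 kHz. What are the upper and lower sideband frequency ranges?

Upper sideband (USB) = fc + [fm_low, fm_high] = 1800 + [2, 8] = [1802, 1808] kHz
Lower sideband (LSB) = fc - [fm_high, fm_low] = 1800 - [8, 2] = [1792, 1798] kHz
Total occupied spectrum: 1792 kHz to 1808 kHz (plus carrier at 1800 kHz)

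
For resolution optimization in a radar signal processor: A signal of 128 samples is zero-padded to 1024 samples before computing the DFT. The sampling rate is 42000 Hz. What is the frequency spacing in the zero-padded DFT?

Original DFT: N = 128, resolution = f_s/N = 42000/128 = 2625/8 Hz
Zero-padded DFT: N = 1024, resolution = f_s/N = 42000/1024 = 2625/64 Hz
Zero-padding interpolates the spectrum (finer frequency grid)
but does NOT improve the true spectral resolution (ability to resolve close frequencies).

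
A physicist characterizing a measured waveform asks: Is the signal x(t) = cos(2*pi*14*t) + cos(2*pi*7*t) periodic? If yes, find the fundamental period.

f1 = 14 Hz, f2 = 7 Hz
Period T1 = 1/14, T2 = 1/7
Ratio T1/T2 = 7/14, which is rational.
The signal is periodic with fundamental period T = 1/GCD(14,7) = 1/7 s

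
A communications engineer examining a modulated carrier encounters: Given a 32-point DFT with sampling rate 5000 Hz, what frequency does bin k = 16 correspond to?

The frequency of DFT bin k is: f_k = k * f_s / N
f_16 = 16 * 5000 / 32 = 2500 Hz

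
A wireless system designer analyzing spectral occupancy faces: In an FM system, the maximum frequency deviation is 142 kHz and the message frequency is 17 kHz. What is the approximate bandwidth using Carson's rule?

Carson's rule: BW = 2*(delta_f + f_m)
= 2*(142 + 17) kHz = 318 kHz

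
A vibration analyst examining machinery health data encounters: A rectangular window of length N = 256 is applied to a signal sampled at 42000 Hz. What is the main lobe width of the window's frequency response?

For a rectangular window of length N,
the main lobe width in frequency is 2*f_s/N.
= 2*42000/256 = 2625/8 Hz
This determines the minimum frequency separation for resolving two sinusoids.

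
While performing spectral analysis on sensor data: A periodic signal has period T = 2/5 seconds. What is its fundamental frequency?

The fundamental frequency is the reciprocal of the period.
f = 1/T = 1/(2/5) = 5/2 Hz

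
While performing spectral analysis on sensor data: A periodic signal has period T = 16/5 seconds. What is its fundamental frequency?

The fundamental frequency is the reciprocal of the period.
f = 1/T = 1/(16/5) = 5/16 Hz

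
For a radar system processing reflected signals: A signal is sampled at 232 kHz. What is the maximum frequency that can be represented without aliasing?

The maximum frequency that can be represented without aliasing
is the Nyquist frequency: f_max = f_s / 2 = 232 kHz / 2 = 116 kHz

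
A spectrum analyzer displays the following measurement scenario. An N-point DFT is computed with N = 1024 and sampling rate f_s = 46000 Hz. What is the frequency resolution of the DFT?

DFT frequency resolution = f_s / N
= 46000 / 1024 = 2875/64 Hz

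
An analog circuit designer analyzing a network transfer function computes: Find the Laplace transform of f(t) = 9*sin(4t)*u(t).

Standard pair: sin(wt)*u(t) <-> w/(s^2+w^2)
With w = 4: L{9*sin(4t)*u(t)} = 36/(s^2+16)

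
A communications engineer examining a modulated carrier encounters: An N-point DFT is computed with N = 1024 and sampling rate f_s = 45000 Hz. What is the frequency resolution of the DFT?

DFT frequency resolution = f_s / N
= 45000 / 1024 = 5625/128 Hz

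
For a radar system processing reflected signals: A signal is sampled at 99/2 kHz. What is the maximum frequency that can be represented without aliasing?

The maximum frequency that can be represented without aliasing
is the Nyquist frequency: f_max = f_s / 2 = 99/2 kHz / 2 = 99/4 kHz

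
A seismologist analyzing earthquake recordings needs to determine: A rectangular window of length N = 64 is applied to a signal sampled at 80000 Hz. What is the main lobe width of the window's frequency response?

For a rectangular window of length N,
the main lobe width in frequency is 2*f_s/N.
= 2*80000/64 = 2500 Hz
This determines the minimum frequency separation for resolving two sinusoids.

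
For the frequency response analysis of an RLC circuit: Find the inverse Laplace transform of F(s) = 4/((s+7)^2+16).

Standard pair: w/((s+a)^2+w^2) <-> e^(-at)*sin(wt)*u(t)
With a=7, w=4: f(t) = e^(-7t)*sin(4t)*u(t)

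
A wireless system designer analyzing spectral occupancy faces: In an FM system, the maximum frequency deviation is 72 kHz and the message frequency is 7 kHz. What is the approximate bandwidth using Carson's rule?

Carson's rule: BW = 2*(delta_f + f_m)
= 2*(72 + 7) kHz = 158 kHz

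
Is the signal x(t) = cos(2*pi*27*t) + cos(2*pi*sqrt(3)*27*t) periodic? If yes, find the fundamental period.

f1 = 27 Hz, f2 = 27*sqrt(3) Hz
Ratio f2/f1 = sqrt(3), which is irrational.
Since the frequency ratio is irrational, no common period exists.
The signal is not periodic.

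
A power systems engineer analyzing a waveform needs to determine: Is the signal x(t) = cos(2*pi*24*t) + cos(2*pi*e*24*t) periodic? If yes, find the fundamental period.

f1 = 24 Hz, f2 = 24*e Hz
Ratio f2/f1 = e, which is irrational.
Since the frequency ratio is irrational, no common period exists.
The signal is not periodic.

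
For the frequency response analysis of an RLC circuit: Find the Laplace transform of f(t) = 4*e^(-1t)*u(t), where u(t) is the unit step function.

Standard Laplace transform pair:
e^(-at)*u(t) <-> 1/(s+a)
With a = 1: L{4*e^(-1t)*u(t)} = 4/(s+1), ROC: Re(s) > -1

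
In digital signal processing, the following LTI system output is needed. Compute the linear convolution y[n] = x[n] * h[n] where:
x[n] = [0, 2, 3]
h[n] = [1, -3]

y[n] = sum_k x[k]*h[n-k]. Output length = len(x) + len(h) - 1 = 3 + 2 - 1 = 4.
y[0] = 0*1 = 0
y[1] = 2*1 + 0*-3 = 2
y[2] = 3*1 + 2*-3 = -3
y[3] = 3*-3 = -9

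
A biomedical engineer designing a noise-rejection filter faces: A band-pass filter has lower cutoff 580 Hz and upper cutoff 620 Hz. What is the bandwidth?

Bandwidth = f_high - f_low
= 620 Hz - 580 Hz = 40 Hz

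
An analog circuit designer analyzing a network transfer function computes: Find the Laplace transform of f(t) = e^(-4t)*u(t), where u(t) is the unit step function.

Standard Laplace transform pair:
e^(-at)*u(t) <-> 1/(s+a)
With a = 4: L{e^(-4t)*u(t)} = 1/(s+4), ROC: Re(s) > -4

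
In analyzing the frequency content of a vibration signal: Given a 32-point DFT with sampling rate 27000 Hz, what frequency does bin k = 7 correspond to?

The frequency of DFT bin k is: f_k = k * f_s / N
f_7 = 7 * 27000 / 32 = 23625/4 Hz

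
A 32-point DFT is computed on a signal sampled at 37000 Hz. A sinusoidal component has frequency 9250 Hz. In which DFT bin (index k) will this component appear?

DFT frequency resolution = f_s/N = 37000/32 = 4625/4 Hz
Bin index k = f_signal / resolution = 9250 / 4625/4 = 8
The signal frequency 9250 Hz falls in DFT bin k = 8.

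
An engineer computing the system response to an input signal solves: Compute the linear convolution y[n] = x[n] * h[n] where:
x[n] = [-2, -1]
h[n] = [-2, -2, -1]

y[n] = sum_k x[k]*h[n-k]. Output length = len(x) + len(h) - 1 = 2 + 3 - 1 = 4.
y[0] = -2*-2 = 4
y[1] = -1*-2 + -2*-2 = 6
y[2] = -1*-2 + -2*-1 = 4
y[3] = -1*-1 = 1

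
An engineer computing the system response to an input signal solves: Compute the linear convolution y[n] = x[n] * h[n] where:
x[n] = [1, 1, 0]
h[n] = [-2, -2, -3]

y[n] = sum_k x[k]*h[n-k]. Output length = len(x) + len(h) - 1 = 3 + 3 - 1 = 5.
y[0] = 1*-2 = -2
y[1] = 1*-2 + 1*-2 = -4
y[2] = 0*-2 + 1*-2 + 1*-3 = -5
y[3] = 0*-2 + 1*-3 = -3
y[4] = 0*-3 = 0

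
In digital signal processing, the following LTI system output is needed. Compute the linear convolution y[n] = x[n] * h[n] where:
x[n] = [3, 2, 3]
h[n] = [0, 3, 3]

y[n] = sum_k x[k]*h[n-k]. Output length = len(x) + len(h) - 1 = 3 + 3 - 1 = 5.
y[0] = 3*0 = 0
y[1] = 2*0 + 3*3 = 9
y[2] = 3*0 + 2*3 + 3*3 = 15
y[3] = 3*3 + 2*3 = 15
y[4] = 3*3 = 9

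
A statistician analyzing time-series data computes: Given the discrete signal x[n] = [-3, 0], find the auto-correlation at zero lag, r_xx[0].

The auto-correlation at zero lag r_xx[0] equals the signal energy.
r_xx[0] = sum of x[n]^2 = (-3)^2 + 0^2
= 9 + 0 = 9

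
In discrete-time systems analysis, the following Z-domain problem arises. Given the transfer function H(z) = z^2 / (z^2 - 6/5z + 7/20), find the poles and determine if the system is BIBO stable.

Poles are roots of the denominator: z^2 - 6/5z + 7/20 = 0.
Quadratic formula: z = [-(-6/5) +/- sqrt((-6/5)^2 - 4*(7/20))] / 2
Discriminant = 36/25 - 7/5 = 1/25; sqrt = 1/5.
z = (6/5 +/- 1/5) / 2 => z = 7/10 or z = 1/2.
|p1| = 1/2, |p2| = 7/10.
For BIBO stability, all poles must lie inside the unit circle (|p| < 1).
System is STABLE since both |p| < 1.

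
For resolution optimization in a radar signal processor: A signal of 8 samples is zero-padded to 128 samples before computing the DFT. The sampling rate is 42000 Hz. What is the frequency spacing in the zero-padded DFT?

Original DFT: N = 8, resolution = f_s/N = 42000/8 = 5250 Hz
Zero-padded DFT: N = 128, resolution = f_s/N = 42000/128 = 2625/8 Hz
Zero-padding interpolates the spectrum (finer frequency grid)
but does NOT improve the true spectral resolution (ability to resolve close frequencies).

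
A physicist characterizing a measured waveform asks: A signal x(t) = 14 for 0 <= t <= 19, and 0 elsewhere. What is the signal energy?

Energy = integral of |x(t)|^2 dt over the signal duration
= 14^2 * 19 = 196 * 19 = 3724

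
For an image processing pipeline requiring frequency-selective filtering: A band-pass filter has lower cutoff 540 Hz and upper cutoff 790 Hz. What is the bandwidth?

Bandwidth = f_high - f_low
= 790 Hz - 540 Hz = 250 Hz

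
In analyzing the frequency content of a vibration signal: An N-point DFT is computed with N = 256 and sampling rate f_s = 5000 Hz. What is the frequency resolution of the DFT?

DFT frequency resolution = f_s / N
= 5000 / 256 = 625/32 Hz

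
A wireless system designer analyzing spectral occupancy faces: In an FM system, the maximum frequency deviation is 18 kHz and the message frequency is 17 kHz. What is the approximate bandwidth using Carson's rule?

Carson's rule: BW = 2*(delta_f + f_m)
= 2*(18 + 17) kHz = 70 kHz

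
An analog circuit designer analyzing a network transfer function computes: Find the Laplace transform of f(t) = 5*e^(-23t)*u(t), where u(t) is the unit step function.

Standard Laplace transform pair:
e^(-at)*u(t) <-> 1/(s+a)
With a = 23: L{5*e^(-23t)*u(t)} = 5/(s+23), ROC: Re(s) > -23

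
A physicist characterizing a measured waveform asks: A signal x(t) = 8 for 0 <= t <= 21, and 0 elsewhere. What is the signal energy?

Energy = integral of |x(t)|^2 dt over the signal duration
= 8^2 * 21 = 64 * 21 = 1344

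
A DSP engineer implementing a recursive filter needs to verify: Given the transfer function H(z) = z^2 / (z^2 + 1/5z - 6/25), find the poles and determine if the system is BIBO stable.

Poles are roots of the denominator: z^2 + 1/5z - 6/25 = 0.
Quadratic formula: z = [-(1/5) +/- sqrt((1/5)^2 - 4*(-6/25))] / 2
Discriminant = 1/25 + 24/25 = 1; sqrt = 1.
z = (-1/5 +/- 1) / 2 => z = 2/5 or z = -3/5.
|p1| = 3/5, |p2| = 2/5.
For BIBO stability, all poles must lie inside the unit circle (|p| < 1).
System is STABLE since both |p| < 1.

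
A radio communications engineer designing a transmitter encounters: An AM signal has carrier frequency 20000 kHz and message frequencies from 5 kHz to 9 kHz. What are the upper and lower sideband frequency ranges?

Upper sideband (USB) = fc + [fm_low, fm_high] = 20000 + [5, 9] = [20005, 20009] kHz
Lower sideband (LSB) = fc - [fm_high, fm_low] = 20000 - [9, 5] = [19991, 19995] kHz
Total occupied spectrum: 19991 kHz to 20009 kHz (plus carrier at 20000 kHz)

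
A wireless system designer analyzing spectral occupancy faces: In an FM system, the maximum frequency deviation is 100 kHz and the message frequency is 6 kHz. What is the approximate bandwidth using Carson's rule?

Carson's rule: BW = 2*(delta_f + f_m)
= 2*(100 + 6) kHz = 212 kHz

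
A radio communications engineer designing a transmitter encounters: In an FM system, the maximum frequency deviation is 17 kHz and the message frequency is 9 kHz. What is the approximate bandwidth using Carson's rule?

Carson's rule: BW = 2*(delta_f + f_m)
= 2*(17 + 9) kHz = 52 kHz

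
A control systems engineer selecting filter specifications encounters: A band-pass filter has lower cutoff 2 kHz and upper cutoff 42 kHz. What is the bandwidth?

Bandwidth = f_high - f_low
= 42 kHz - 2 kHz = 40 kHz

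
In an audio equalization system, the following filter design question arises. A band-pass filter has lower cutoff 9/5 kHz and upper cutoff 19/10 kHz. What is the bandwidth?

Bandwidth = f_high - f_low
= 19/10 kHz - 9/5 kHz = 1/10 kHz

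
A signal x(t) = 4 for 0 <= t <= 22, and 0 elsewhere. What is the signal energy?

Energy = integral of |x(t)|^2 dt over the signal duration
= 4^2 * 22 = 16 * 22 = 352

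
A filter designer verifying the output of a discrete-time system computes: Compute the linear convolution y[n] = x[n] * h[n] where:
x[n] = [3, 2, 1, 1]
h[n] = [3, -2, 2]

y[n] = sum_k x[k]*h[n-k]. Output length = len(x) + len(h) - 1 = 4 + 3 - 1 = 6.
y[0] = 3*3 = 9
y[1] = 2*3 + 3*-2 = 0
y[2] = 1*3 + 2*-2 + 3*2 = 5
y[3] = 1*3 + 1*-2 + 2*2 = 5
y[4] = 1*-2 + 1*2 = 0
y[5] = 1*2 = 2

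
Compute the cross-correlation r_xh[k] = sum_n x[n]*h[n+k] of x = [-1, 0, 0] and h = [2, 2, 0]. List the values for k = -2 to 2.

Both sequences indexed from 0 and zero outside their support.
Lags with overlap: k = -2 to 2.
  r_xh[-2] = x[2]*h[0] = 0
  r_xh[-1] = x[1]*h[0] + x[2]*h[1] = 0
  r_xh[0] = x[0]*h[0] + x[1]*h[1] + x[2]*h[2] = -2
  r_xh[1] = x[0]*h[1] + x[1]*h[2] = -2
  r_xh[2] = x[0]*h[2] = 0
r_xh = [0, 0, -2, -2, 0] (for k = -2, ..., 2)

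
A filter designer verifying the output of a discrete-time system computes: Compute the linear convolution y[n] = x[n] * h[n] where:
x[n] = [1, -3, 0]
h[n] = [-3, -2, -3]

y[n] = sum_k x[k]*h[n-k]. Output length = len(x) + len(h) - 1 = 3 + 3 - 1 = 5.
y[0] = 1*-3 = -3
y[1] = -3*-3 + 1*-2 = 7
y[2] = 0*-3 + -3*-2 + 1*-3 = 3
y[3] = 0*-2 + -3*-3 = 9
y[4] = 0*-3 = 0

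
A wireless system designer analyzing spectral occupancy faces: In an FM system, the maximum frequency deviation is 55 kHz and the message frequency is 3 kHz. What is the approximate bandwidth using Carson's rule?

Carson's rule: BW = 2*(delta_f + f_m)
= 2*(55 + 3) kHz = 116 kHz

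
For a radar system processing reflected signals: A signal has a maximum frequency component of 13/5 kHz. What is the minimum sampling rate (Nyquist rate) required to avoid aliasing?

By the Nyquist-Shannon sampling theorem,
the minimum sampling rate (Nyquist rate) must be at least 2 * f_max.
Nyquist rate = 2 * 13/5 kHz = 26/5 kHz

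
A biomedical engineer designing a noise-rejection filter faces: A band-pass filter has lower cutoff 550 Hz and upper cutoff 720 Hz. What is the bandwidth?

Bandwidth = f_high - f_low
= 720 Hz - 550 Hz = 170 Hz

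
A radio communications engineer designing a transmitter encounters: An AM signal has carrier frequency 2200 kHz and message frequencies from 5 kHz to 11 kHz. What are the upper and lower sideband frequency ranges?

Upper sideband (USB) = fc + [fm_low, fm_high] = 2200 + [5, 11] = [2205, 2211] kHz
Lower sideband (LSB) = fc - [fm_high, fm_low] = 2200 - [11, 5] = [2189, 2195] kHz
Total occupied spectrum: 2189 kHz to 2211 kHz (plus carrier at 2200 kHz)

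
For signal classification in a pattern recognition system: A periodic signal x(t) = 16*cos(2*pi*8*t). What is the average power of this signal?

Average power of A*cos(wt) is A^2/2.
P = 16^2 / 2 = 256/2 = 128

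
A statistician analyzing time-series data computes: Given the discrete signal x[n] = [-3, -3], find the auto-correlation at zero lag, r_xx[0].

The auto-correlation at zero lag r_xx[0] equals the signal energy.
r_xx[0] = sum of x[n]^2 = (-3)^2 + (-3)^2
= 9 + 9 = 18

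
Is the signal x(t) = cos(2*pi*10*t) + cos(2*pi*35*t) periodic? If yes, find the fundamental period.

f1 = 10 Hz, f2 = 35 Hz
Period T1 = 1/10, T2 = 1/35
Ratio T1/T2 = 35/10, which is rational.
The signal is periodic with fundamental period T = 1/GCD(10,35) = 1/5 s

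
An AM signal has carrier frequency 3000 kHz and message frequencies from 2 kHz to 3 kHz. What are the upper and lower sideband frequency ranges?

Upper sideband (USB) = fc + [fm_low, fm_high] = 3000 + [2, 3] = [3002, 3003] kHz
Lower sideband (LSB) = fc - [fm_high, fm_low] = 3000 - [3, 2] = [2997, 2998] kHz
Total occupied spectrum: 2997 kHz to 3003 kHz (plus carrier at 3000 kHz)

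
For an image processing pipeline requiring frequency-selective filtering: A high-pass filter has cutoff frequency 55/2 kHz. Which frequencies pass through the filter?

A high-pass filter passes all frequencies above the cutoff frequency 55/2 kHz and attenuates lower frequencies.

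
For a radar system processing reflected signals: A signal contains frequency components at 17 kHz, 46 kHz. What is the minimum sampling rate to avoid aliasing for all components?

The highest frequency component is f_max = 46 kHz.
Nyquist rate = 2 * f_max = 2 * 46 kHz = 92 kHz.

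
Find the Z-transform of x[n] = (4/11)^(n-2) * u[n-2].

Time-shifting property: if X(z) = Z{x[n]}, then Z{x[n-d]} = z^(-d) * X(z)
X(z) = z/(z - 4/11) for x[n] = (4/11)^n * u[n]
Z{x[n-2]} = z^(-2) * z/(z - 4/11) = z^(-1)/(z - 4/11)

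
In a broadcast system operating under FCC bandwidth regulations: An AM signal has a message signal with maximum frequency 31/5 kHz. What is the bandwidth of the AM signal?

In AM (double-sideband), the bandwidth is twice the message frequency.
BW = 2 * f_m = 2 * 31/5 kHz = 62/5 kHz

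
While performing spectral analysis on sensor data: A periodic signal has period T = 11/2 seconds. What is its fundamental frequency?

The fundamental frequency is the reciprocal of the period.
f = 1/T = 1/(11/2) = 2/11 Hz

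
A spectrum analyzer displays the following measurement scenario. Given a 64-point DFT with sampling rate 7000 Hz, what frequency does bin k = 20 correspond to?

The frequency of DFT bin k is: f_k = k * f_s / N
f_20 = 20 * 7000 / 64 = 4375/2 Hz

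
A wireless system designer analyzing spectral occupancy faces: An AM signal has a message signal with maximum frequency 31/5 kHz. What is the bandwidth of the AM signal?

In AM (double-sideband), the bandwidth is twice the message frequency.
BW = 2 * f_m = 2 * 31/5 kHz = 62/5 kHz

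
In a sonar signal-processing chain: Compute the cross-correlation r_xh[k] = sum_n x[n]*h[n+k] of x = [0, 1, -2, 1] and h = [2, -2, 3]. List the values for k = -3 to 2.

Both sequences indexed from 0 and zero outside their support.
Lags with overlap: k = -3 to 2.
  r_xh[-3] = x[3]*h[0] = 2
  r_xh[-2] = x[2]*h[0] + x[3]*h[1] = -6
  r_xh[-1] = x[1]*h[0] + x[2]*h[1] + x[3]*h[2] = 9
  r_xh[0] = x[0]*h[0] + x[1]*h[1] + x[2]*h[2] = -8
  r_xh[1] = x[0]*h[1] + x[1]*h[2] = 3
  r_xh[2] = x[0]*h[2] = 0
r_xh = [2, -6, 9, -8, 3, 0] (for k = -3, ..., 2)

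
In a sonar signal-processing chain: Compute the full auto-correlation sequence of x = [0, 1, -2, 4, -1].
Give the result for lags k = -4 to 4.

r_xx[k] = sum_m x[m]*x[m+k], indexed from 0, for k = -4 to 4:
  r_xx[-4] = x[4]*x[0] = 0
  r_xx[-3] = x[3]*x[0] + x[4]*x[1] = -1
  r_xx[-2] = x[2]*x[0] + x[3]*x[1] + x[4]*x[2] = 6
  r_xx[-1] = x[1]*x[0] + x[2]*x[1] + x[3]*x[2] + x[4]*x[3] = -14
  r_xx[0] = x[0]*x[0] + x[1]*x[1] + x[2]*x[2] + x[3]*x[3] + x[4]*x[4] = 22
  r_xx[1] = x[0]*x[1] + x[1]*x[2] + x[2]*x[3] + x[3]*x[4] = -14
  r_xx[2] = x[0]*x[2] + x[1]*x[3] + x[2]*x[4] = 6
  r_xx[3] = x[0]*x[3] + x[1]*x[4] = -1
  r_xx[4] = x[0]*x[4] = 0
r_xx = [0, -1, 6, -14, 22, -14, 6, -1, 0]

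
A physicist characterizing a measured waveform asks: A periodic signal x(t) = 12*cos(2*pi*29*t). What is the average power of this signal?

Average power of A*cos(wt) is A^2/2.
P = 12^2 / 2 = 144/2 = 72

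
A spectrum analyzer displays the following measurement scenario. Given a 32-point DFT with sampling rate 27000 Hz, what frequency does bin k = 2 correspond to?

The frequency of DFT bin k is: f_k = k * f_s / N
f_2 = 2 * 27000 / 32 = 3375/2 Hz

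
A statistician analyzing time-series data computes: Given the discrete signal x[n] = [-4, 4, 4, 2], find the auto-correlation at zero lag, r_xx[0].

The auto-correlation at zero lag r_xx[0] equals the signal energy.
r_xx[0] = sum of x[n]^2 = (-4)^2 + 4^2 + 4^2 + 2^2
= 16 + 16 + 16 + 4 = 52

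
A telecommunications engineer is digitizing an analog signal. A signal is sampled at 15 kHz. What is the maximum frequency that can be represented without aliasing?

The maximum frequency that can be represented without aliasing
is the Nyquist frequency: f_max = f_s / 2 = 15 kHz / 2 = 15/2 kHz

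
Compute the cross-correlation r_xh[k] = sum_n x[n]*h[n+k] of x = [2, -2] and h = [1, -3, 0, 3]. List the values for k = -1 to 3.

Both sequences indexed from 0 and zero outside their support.
Lags with overlap: k = -1 to 3.
  r_xh[-1] = x[1]*h[0] = -2
  r_xh[0] = x[0]*h[0] + x[1]*h[1] = 8
  r_xh[1] = x[0]*h[1] + x[1]*h[2] = -6
  r_xh[2] = x[0]*h[2] + x[1]*h[3] = -6
  r_xh[3] = x[0]*h[3] = 6
r_xh = [-2, 8, -6, -6, 6] (for k = -1, ..., 3)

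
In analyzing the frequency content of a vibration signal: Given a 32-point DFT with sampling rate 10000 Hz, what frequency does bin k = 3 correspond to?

The frequency of DFT bin k is: f_k = k * f_s / N
f_3 = 3 * 10000 / 32 = 1875/2 Hz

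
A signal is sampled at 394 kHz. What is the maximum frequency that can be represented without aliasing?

The maximum frequency that can be represented without aliasing
is the Nyquist frequency: f_max = f_s / 2 = 394 kHz / 2 = 197 kHz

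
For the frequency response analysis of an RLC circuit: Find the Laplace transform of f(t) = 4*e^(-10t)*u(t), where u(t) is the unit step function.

Standard Laplace transform pair:
e^(-at)*u(t) <-> 1/(s+a)
With a = 10: L{4*e^(-10t)*u(t)} = 4/(s+10), ROC: Re(s) > -10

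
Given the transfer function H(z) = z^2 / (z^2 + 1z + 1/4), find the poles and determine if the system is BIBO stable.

Poles are roots of the denominator: z^2 + 1z + 1/4 = 0.
Quadratic formula: z = [-(1) +/- sqrt((1)^2 - 4*(1/4))] / 2
Discriminant = 1 - 1 = 0; sqrt = 0.
z = (-1 +/- 0) / 2 = -1/2 (repeated root).
|p1| = 1/2, |p2| = 1/2.
For BIBO stability, all poles must lie inside the unit circle (|p| < 1).
System is STABLE since both |p| < 1.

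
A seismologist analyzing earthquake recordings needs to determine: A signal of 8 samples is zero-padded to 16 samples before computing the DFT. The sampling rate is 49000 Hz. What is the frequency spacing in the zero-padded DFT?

Original DFT: N = 8, resolution = f_s/N = 49000/8 = 6125 Hz
Zero-padded DFT: N = 16, resolution = f_s/N = 49000/16 = 6125/2 Hz
Zero-padding interpolates the spectrum (finer frequency grid)
but does NOT improve the true spectral resolution (ability to resolve close frequencies).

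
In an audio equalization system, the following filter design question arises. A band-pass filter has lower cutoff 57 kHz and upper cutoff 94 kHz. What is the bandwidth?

Bandwidth = f_high - f_low
= 94 kHz - 57 kHz = 37 kHz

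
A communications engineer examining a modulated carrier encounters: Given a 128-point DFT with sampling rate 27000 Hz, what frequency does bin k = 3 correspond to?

The frequency of DFT bin k is: f_k = k * f_s / N
f_3 = 3 * 27000 / 128 = 10125/16 Hz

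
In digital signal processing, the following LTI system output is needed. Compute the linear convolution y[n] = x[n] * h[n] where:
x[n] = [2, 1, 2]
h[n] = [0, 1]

y[n] = sum_k x[k]*h[n-k]. Output length = len(x) + len(h) - 1 = 3 + 2 - 1 = 4.
y[0] = 2*0 = 0
y[1] = 1*0 + 2*1 = 2
y[2] = 2*0 + 1*1 = 1
y[3] = 2*1 = 2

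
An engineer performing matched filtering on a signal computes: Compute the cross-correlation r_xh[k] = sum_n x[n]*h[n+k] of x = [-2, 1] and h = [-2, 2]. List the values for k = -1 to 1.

Both sequences indexed from 0 and zero outside their support.
Lags with overlap: k = -1 to 1.
  r_xh[-1] = x[1]*h[0] = -2
  r_xh[0] = x[0]*h[0] + x[1]*h[1] = 6
  r_xh[1] = x[0]*h[1] = -4
r_xh = [-2, 6, -4] (for k = -1, ..., 1)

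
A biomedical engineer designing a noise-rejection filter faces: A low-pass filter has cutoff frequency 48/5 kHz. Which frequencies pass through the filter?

A low-pass filter passes all frequencies below the cutoff frequency 48/5 kHz and attenuates higher frequencies.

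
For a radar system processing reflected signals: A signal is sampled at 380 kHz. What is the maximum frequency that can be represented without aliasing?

The maximum frequency that can be represented without aliasing
is the Nyquist frequency: f_max = f_s / 2 = 380 kHz / 2 = 190 kHz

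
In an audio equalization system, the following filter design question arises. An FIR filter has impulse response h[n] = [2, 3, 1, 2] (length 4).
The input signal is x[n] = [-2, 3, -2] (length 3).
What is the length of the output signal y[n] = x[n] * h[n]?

For linear convolution, the output length is:
len(y) = len(x) + len(h) - 1 = 3 + 4 - 1 = 6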